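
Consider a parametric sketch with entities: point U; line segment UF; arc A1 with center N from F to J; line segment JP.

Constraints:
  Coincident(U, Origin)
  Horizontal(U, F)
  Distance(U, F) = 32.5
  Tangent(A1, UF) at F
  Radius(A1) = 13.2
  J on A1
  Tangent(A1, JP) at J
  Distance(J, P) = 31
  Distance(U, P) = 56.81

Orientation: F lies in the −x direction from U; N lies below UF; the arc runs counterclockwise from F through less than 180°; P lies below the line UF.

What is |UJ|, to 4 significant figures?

48.27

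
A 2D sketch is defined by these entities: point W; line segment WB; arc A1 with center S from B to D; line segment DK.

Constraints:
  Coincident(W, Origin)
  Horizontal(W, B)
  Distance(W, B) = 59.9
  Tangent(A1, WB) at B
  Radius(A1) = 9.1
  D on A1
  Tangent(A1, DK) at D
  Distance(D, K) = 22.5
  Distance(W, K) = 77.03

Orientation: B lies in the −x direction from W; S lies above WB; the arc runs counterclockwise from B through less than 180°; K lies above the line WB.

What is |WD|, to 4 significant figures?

56.11

Checks: |WB| = 59.90 ✓; |SD| = 9.100 ✓; ∠(SD, DK) = 90.00° ✓; |DK| = 22.50 ✓; |WK| = 77.03 ✓.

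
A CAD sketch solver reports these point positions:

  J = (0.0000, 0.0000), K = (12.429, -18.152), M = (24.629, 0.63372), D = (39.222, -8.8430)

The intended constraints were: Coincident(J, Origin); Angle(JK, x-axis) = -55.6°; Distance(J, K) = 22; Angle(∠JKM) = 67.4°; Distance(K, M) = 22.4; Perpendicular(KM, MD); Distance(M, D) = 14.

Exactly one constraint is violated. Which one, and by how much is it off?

Distance(M, D) = 14 — off by 3.40.

J = (0.00, 0.00) ✓; JK at -55.60° ✓; |JK| = 22.00 ✓; ∠JKM = 67.40° ✓; |KM| = 22.40 ✓; ∠(KM, MD) = 90.00° ✓; |MD| = 17.40 ✗.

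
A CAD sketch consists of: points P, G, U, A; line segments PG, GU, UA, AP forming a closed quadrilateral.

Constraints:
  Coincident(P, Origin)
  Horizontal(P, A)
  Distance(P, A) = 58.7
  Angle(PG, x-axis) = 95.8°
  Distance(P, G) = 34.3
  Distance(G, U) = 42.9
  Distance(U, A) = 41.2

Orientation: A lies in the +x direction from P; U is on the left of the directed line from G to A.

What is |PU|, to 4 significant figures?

53.61

Checks: |GU| = 42.90 ✓; |UA| = 41.20 ✓.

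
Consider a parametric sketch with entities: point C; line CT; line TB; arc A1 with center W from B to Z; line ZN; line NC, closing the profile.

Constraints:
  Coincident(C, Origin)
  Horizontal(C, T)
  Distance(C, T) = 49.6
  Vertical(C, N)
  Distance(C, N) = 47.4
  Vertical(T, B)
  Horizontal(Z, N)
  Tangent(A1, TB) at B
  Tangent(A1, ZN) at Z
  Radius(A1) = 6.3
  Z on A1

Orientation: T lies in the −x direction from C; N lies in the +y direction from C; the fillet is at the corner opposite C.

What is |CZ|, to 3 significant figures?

64.2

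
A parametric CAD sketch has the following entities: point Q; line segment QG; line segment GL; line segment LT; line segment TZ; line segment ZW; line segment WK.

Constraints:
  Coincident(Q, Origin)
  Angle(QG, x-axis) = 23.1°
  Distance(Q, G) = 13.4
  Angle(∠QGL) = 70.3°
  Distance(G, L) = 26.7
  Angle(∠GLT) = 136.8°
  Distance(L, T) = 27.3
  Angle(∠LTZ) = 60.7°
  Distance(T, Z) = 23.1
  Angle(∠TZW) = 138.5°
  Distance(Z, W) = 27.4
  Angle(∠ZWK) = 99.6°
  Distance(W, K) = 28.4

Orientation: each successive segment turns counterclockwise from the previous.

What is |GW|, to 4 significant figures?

14.50

Q is at the origin; QG runs at 23.1° with length 13.4, so G = (12.33, 5.257). ∠QGL = 70.3° gives GL at 132.8° from the x-axis; with |GL| = 26.7, L = (-5.815, 24.85). ∠GLT = 136.8° gives LT at 176.0° from the x-axis; with |LT| = 27.3, T = (-33.05, 26.75). ∠LTZ = 60.7° gives TZ at -64.70° from the x-axis; with |TZ| = 23.1, Z = (-23.18, 5.868). ∠TZW = 138.5° gives ZW at -23.20° from the x-axis; with |ZW| = 27.4, W = (2.007, -4.926). Then |GW| = |W − G| = 14.50.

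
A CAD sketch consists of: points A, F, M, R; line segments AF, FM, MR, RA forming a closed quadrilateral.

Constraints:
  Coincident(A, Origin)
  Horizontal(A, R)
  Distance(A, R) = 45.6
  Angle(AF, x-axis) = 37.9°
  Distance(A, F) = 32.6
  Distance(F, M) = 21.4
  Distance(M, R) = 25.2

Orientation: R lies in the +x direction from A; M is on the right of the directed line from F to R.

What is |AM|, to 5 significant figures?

20.422

A is at the origin; A and R share the same y with |AR| = 45.6 and R in +x, so R = (45.6, 0). AF runs at 37.9° with |AF| = 32.6, so F = (25.724, 20.026). M is determined by |FM| = 21.4 and |MR| = 25.2 together: it lies at the intersection of circle(F, 21.4) and circle(R, 25.2). With |FR| = 28.215, the foot of the radical line on FR is 10.969 from F and the perpendicular offset is √(21.4² − 10.969²) = 18.375. Taking the right-of-FR solution: M = (20.410, -0.70395).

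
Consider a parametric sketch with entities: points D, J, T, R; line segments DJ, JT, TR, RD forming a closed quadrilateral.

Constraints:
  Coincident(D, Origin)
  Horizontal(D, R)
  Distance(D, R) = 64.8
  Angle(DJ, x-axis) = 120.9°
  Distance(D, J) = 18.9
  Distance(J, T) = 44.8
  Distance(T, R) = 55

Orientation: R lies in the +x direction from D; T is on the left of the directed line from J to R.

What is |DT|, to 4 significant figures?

49.30

D is at the origin; D and R share the same y with |DR| = 64.8 and R in +x, so R = (64.8, 0). DJ runs at 120.9° with |DJ| = 18.9, so J = (-9.706, 16.22). T is determined by |JT| = 44.8 and |TR| = 55.0 together: it lies at the intersection of circle(J, 44.8) and circle(R, 55.0). With |JR| = 76.25, the foot of the radical line on JR is 31.45 from J and the perpendicular offset is √(44.8² − 31.45²) = 31.90. Taking the left-of-JR solution: T = (27.81, 40.70).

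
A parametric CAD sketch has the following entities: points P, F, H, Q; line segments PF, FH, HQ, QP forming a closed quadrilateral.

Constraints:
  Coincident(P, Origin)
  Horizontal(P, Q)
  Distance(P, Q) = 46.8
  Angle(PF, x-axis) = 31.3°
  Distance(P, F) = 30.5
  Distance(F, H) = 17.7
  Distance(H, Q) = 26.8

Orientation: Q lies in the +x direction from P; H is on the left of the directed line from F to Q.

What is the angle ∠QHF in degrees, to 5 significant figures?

68.328°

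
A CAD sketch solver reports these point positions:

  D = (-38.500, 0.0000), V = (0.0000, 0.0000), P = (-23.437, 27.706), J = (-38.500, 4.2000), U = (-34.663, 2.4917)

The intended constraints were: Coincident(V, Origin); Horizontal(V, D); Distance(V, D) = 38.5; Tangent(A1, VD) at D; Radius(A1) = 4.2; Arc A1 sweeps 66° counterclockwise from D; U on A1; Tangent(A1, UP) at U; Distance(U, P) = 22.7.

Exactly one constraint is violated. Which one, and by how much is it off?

Distance(U, P) = 22.7 — off by 4.90.

V = (0.00, 0.00) ✓; V.y = 0.00, D.y = 0.00 ✓; |VD| = 38.50 ✓; ∠(JD, DV) = 90.00° ✓; |JD| = 4.200 ✓; bearing(J→U) − bearing(J→D) = 66.00° ✓; |JU| = 4.200 ✓; ∠(JU, UP) = 90.00° ✓; |UP| = 27.60 ✗.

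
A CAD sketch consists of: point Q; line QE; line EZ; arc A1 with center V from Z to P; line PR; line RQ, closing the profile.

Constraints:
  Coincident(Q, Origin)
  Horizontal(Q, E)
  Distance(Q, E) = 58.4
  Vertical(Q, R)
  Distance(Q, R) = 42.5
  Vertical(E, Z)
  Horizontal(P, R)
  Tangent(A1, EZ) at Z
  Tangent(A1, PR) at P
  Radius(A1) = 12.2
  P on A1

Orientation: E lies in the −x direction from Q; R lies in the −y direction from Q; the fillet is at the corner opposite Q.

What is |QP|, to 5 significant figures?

62.775

The virtual corner opposite Q is at (-58.400, -42.500). Tangency of A1 to EZ means the radius VZ is perpendicular to EZ and tangency of A1 to PR means the radius VP is perpendicular to PR, with radius 12.2, so the center V sits 12.2 in from both sides at V = (-46.200, -30.300). That places the tangent points at Z = (-58.400, -30.300) on EZ and P = (-46.200, -42.500) on PR. Then |QP| = |P − Q| = 62.775.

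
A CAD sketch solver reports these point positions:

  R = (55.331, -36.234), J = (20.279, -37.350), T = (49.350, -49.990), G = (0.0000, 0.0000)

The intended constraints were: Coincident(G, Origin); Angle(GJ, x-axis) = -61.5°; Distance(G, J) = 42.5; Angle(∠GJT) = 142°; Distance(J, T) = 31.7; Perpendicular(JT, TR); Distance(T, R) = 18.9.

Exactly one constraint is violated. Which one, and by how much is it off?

Distance(T, R) = 18.9 — off by 3.90.

G = (0.00, 0.00) ✓; GJ at -61.50° ✓; |GJ| = 42.50 ✓; ∠GJT = 142.0° ✓; |JT| = 31.70 ✓; ∠(JT, TR) = 90.00° ✓; |TR| = 15.00 ✗.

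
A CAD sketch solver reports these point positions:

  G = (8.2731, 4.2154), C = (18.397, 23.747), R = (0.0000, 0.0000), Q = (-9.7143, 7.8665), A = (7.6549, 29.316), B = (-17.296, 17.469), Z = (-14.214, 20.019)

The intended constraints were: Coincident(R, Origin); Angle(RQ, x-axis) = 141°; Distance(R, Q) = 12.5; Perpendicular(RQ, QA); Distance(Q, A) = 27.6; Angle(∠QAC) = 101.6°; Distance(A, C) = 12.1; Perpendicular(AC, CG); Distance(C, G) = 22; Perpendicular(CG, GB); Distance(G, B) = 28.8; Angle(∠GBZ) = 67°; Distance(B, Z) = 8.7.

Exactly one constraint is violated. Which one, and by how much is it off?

Distance(B, Z) = 8.7 — off by 4.70.

R = (0.00, 0.00) ✓; RQ at 141.0° ✓; |RQ| = 12.50 ✓; ∠(RQ, QA) = 90.00° ✓; |QA| = 27.60 ✓; ∠QAC = 101.6° ✓; |AC| = 12.10 ✓; ∠(AC, CG) = 90.00° ✓; |CG| = 22.00 ✓; ∠(CG, GB) = 90.00° ✓; |GB| = 28.80 ✓; ∠GBZ = 67.00° ✓; |BZ| = 4.000 ✗.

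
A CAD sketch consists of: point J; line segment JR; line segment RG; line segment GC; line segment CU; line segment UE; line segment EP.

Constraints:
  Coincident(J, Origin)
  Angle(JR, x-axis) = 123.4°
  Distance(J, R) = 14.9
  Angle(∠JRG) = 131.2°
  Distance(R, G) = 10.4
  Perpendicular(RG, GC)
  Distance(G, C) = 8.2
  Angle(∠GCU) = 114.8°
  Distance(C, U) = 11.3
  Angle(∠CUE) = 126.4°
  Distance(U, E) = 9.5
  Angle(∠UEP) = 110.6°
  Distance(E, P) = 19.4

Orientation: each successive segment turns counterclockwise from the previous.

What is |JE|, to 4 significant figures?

3.282

∠GCU = 114.8° gives CU at -32.60° from the x-axis; with |CU| = 11.3, U = (-10.10, -0.3616). ∠CUE = 126.4° gives UE at 21.00° from the x-axis; with |UE| = 9.5, E = (-1.230, 3.043). Then |JE| = |E − J| = 3.282.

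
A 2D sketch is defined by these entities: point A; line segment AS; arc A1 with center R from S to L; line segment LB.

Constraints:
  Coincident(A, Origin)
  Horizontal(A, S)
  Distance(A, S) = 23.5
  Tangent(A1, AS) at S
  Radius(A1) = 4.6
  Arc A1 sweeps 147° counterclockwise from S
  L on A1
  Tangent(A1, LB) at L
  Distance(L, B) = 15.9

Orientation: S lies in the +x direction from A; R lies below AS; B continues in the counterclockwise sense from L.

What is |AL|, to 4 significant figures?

22.63

A is at the origin; AS is horizontal with |AS| = 23.5 and S on the +x side, so S = (23.50, 0.000). Since A1 is tangent to AS there, RS ⟂ AS, so R = S + (0, -4.6) = (23.50, -4.600). On A1, S sits at bearing 90° from R; a 147° counterclockwise sweep puts L at bearing 237°, so L = R + 4.6·(cos 237°, sin 237°) = (20.99, -8.458). Then |AL| = |L − A| = 22.63.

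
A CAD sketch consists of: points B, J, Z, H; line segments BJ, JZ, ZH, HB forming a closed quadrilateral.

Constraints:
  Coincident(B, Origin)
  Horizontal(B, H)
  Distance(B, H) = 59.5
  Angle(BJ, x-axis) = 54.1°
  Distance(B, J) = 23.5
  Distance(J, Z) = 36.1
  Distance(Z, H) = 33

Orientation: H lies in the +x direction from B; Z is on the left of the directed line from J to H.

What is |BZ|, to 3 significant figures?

57.0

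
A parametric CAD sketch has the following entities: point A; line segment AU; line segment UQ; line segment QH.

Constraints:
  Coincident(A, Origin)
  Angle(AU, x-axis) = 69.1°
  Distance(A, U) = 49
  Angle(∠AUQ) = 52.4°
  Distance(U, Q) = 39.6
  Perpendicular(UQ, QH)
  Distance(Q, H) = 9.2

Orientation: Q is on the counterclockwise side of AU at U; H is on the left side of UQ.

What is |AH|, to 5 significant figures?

31.171

∠AUQ = 52.4°, so UQ runs at 69.1° + (180° − 52.4°) = 196.70° from the x-axis; with |UQ| = 39.6, Q = U + 39.6·(cos 196.70°, sin 196.70°) = (-20.450, 34.397). The perpendicularity gives QH at right angles to UQ; with |QH| = 9.2 on the left of UQ, H = Q + 9.2·(0.28736, -0.95782) = (-17.806, 25.585). Then |AH| = |H − A| = 31.171.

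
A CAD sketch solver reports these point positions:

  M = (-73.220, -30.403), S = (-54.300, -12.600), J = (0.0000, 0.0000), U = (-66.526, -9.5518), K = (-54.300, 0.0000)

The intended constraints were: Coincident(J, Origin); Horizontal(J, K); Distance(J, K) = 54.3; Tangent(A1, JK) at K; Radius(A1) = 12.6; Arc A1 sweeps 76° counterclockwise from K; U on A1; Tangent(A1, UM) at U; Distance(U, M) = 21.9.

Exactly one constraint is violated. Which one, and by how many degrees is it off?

Tangent(A1, UM) at U — off by 3.80°.

J = (0.00, 0.00) ✓; J.y = 0.00, K.y = 0.00 ✓; |JK| = 54.30 ✓; ∠(SK, KJ) = 90.00° ✓; |SK| = 12.60 ✓; bearing(S→U) − bearing(S→K) = 76.00° ✓; |SU| = 12.60 ✓; ∠(SU, UM) = 93.80° ✗; |UM| = 21.90 ✓.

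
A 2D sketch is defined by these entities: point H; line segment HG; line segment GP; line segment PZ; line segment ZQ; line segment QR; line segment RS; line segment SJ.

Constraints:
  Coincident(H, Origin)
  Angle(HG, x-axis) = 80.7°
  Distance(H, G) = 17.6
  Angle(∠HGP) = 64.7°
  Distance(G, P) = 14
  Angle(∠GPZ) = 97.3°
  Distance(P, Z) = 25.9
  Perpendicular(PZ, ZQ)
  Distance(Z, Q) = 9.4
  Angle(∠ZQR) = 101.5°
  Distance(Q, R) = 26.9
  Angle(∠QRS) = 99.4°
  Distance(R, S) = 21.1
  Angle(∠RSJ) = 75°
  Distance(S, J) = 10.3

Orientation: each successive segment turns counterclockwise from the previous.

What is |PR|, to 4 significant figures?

14.77

H is at the origin; HG runs at 80.7° with length 17.6, so G = (2.844, 17.37). ∠HGP = 64.7° gives GP at -164.0° from the x-axis; with |GP| = 14.0, P = (-10.61, 13.51). ∠GPZ = 97.3° gives PZ at -81.30° from the x-axis; with |PZ| = 25.9, Z = (-6.696, -12.09). PZ ⟂ ZQ, so ZQ runs at 8.700°; with |ZQ| = 9.4, Q = (2.596, -10.67). ∠ZQR = 101.5° gives QR at 87.20° from the x-axis; with |QR| = 26.9, R = (3.910, 16.20). Then |PR| = |R − P| = 14.77.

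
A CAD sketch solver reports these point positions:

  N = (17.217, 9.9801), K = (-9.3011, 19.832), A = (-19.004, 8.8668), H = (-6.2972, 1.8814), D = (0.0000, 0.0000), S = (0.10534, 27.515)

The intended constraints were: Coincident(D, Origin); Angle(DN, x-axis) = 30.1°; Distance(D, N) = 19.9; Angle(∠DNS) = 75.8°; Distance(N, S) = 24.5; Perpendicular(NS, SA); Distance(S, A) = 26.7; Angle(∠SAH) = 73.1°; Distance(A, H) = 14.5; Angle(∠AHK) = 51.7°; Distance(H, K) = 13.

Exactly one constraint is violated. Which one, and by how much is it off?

Distance(H, K) = 13 — off by 5.20.

D = (0.00, 0.00) ✓; DN at 30.10° ✓; |DN| = 19.90 ✓; ∠DNS = 75.80° ✓; |NS| = 24.50 ✓; ∠(NS, SA) = 90.00° ✓; |SA| = 26.70 ✓; ∠SAH = 73.10° ✓; |AH| = 14.50 ✓; ∠AHK = 51.70° ✓; |HK| = 18.20 ✗.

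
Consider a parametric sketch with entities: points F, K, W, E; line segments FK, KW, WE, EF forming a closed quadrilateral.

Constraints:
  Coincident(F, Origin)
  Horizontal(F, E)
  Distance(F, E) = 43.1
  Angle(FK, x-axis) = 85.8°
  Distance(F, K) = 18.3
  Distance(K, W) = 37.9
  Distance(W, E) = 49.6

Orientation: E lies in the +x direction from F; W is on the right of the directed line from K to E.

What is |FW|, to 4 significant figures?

19.61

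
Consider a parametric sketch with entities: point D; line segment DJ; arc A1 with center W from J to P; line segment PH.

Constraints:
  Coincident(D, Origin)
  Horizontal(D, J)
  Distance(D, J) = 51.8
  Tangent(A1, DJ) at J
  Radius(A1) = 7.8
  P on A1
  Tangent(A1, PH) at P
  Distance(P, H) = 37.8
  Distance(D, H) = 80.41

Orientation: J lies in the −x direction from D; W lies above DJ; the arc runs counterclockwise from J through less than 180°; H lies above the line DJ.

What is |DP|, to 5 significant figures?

47.209

D is at the origin; D and J share the same y with |DJ| = 51.8 and J on the −x side, so J = (-51.800, 0.0000). Tangency of A1 to DJ means the radius WJ is perpendicular to DJ, so W = J + (0, 7.8) = (-51.800, 7.8000). Since WP ⟂ PH (tangency), |WH| = √(7.8² + 37.8²) = 38.596 regardless of where P sits on A1. So H lies on both circle(D, 80.41) and circle(W, 38.596); the above-DJ intersection is H = (-68.075, 42.797). P is the foot of the tangent from H: P = (-45.538, 12.450).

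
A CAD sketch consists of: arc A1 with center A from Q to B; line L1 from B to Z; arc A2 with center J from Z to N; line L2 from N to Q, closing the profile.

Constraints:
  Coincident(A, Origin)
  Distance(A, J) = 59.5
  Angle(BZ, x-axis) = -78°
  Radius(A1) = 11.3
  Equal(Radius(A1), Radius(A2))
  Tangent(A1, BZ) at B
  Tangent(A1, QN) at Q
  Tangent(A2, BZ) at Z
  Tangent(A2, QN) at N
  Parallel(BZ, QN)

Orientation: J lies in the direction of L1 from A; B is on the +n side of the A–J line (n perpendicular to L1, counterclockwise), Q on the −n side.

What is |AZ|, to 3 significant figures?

60.6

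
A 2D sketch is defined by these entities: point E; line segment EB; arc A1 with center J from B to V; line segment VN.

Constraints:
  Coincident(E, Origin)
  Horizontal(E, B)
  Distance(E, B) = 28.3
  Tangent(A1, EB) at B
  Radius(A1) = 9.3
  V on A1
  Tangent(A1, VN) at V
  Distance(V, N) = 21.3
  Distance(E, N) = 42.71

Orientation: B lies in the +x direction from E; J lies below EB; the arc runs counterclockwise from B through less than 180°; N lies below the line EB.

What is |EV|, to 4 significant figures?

23.47

E is at the origin; E and B share the same y with |EB| = 28.3 and B on the +x side, so B = (28.30, 0.000). Since A1 is tangent to EB there, JB ⟂ EB, so J = B + (0, -9.3) = (28.30, -9.300). Since JV ⟂ VN (tangency), |JN| = √(9.3² + 21.3²) = 23.24 regardless of where V sits on A1. So N lies on both circle(E, 42.71) and circle(J, 23.24); the below-EB intersection is N = (27.67, -32.53). V is the foot of the tangent from N: V = (19.68, -12.79).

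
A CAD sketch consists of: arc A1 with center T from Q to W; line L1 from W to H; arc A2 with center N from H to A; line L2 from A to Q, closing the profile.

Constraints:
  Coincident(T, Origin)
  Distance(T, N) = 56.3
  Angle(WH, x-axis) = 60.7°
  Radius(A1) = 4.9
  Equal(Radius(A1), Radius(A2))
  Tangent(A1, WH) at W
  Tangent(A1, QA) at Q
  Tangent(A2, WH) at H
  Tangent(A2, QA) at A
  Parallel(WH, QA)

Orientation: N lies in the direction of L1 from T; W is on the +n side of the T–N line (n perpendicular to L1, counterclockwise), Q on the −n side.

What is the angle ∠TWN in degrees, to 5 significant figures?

85.026°

T is at the origin and N lies 56.3 along u from T, so N = 56.3·u = (27.552, 49.098). Tangency of A1 to both parallel lines with radius 4.9 puts W and Q at T ± 4.9·n: W = (-4.2731, 2.3980), Q = (4.2731, -2.3980). Then cos ∠TWN = WT·WN / (|WT||WN|), giving 85.026°.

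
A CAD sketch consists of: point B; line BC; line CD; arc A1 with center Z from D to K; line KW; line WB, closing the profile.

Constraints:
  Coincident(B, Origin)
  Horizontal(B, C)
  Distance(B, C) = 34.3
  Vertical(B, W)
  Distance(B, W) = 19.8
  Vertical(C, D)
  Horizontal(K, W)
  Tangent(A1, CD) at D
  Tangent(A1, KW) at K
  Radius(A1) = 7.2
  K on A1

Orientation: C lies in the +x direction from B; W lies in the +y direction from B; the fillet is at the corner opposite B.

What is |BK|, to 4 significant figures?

33.56

The virtual corner opposite B is at (34.30, 19.80). The tangent condition forces ZD to be normal to CD and the tangent condition forces ZK to be normal to KW, with radius 7.2, so the center Z sits 7.2 in from both sides at Z = (27.10, 12.60). That places the tangent points at D = (34.30, 12.60) on CD and K = (27.10, 19.80) on KW. Then |BK| = |K − B| = 33.56.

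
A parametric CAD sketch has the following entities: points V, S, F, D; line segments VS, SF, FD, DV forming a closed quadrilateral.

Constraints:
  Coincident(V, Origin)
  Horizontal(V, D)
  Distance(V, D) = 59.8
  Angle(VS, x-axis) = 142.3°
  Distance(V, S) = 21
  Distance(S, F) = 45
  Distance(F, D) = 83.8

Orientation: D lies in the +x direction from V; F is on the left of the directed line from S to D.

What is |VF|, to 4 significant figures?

55.75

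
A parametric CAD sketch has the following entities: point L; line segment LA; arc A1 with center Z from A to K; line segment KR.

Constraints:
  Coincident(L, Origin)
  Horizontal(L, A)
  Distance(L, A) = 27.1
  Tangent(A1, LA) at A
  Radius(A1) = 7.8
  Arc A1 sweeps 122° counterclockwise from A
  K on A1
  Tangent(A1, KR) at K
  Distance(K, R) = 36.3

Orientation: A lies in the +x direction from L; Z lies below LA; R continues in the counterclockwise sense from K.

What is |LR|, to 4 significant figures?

58.33

L is at the origin; L and A share the same y with |LA| = 27.1 and A on the +x side, so A = (27.10, 0.000). Tangency of A1 to LA means the radius ZA is perpendicular to LA, so Z = A + (0, -7.8) = (27.10, -7.800). On A1, A sits at bearing 90° from Z; a 122° counterclockwise sweep puts K at bearing 212°, so K = Z + 7.8·(cos 212°, sin 212°) = (20.49, -11.93). Since A1 is tangent to KR there, ZK ⟂ KR, so KR runs along (−sin 212°, cos 212°); with |KR| = 36.3, R = (39.72, -42.72). Then |LR| = |R − L| = 58.33.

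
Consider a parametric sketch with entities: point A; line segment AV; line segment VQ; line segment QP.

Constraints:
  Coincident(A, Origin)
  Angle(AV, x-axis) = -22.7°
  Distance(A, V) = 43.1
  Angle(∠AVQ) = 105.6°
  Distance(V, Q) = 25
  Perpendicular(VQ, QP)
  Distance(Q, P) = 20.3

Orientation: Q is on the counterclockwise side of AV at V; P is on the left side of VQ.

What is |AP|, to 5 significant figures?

42.294

A is at the origin; AV runs at -22.7° with length 43.1, so V = 43.1·(cos -22.7°, sin -22.7°) = (39.761, -16.633). ∠AVQ = 105.6°, so VQ runs at -22.7° + (180° − 105.6°) = 51.700° from the x-axis; with |VQ| = 25.0, Q = V + 25.0·(cos 51.700°, sin 51.700°) = (55.256, 2.9869). The perpendicularity gives QP at right angles to VQ; with |QP| = 20.3 on the left of VQ, P = Q + 20.3·(-0.78478, 0.61978) = (39.325, 15.568). Then |AP| = |P − A| = 42.294.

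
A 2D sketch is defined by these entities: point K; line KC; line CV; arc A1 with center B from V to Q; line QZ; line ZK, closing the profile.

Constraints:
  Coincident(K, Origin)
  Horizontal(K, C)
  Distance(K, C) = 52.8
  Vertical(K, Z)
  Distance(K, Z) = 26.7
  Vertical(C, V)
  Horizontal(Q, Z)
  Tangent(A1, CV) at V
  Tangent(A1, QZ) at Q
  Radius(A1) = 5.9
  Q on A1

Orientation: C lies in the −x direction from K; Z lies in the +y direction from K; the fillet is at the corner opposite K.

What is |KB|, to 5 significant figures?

51.305

K is at the origin; K and C share the same y with |KC| = 52.8 and C on the −x side, so C = (-52.800, 0.0000). K and Z share the same x with |KZ| = 26.7 and Z on the +y side, so Z = (0.0000, 26.700). The virtual corner opposite K is at (-52.800, 26.700). Since A1 is tangent to CV there, BV ⟂ CV and tangency of A1 to QZ means the radius BQ is perpendicular to QZ, with radius 5.9, so the center B sits 5.9 in from both sides at B = (-46.900, 20.800). Then |KB| = |B − K| = 51.305.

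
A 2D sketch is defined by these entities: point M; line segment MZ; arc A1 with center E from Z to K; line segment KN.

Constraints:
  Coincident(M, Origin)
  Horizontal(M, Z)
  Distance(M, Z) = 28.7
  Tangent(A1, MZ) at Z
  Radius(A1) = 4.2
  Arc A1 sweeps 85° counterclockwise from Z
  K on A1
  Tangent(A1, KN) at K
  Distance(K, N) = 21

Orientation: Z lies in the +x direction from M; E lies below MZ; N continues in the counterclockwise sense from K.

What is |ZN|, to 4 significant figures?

25.47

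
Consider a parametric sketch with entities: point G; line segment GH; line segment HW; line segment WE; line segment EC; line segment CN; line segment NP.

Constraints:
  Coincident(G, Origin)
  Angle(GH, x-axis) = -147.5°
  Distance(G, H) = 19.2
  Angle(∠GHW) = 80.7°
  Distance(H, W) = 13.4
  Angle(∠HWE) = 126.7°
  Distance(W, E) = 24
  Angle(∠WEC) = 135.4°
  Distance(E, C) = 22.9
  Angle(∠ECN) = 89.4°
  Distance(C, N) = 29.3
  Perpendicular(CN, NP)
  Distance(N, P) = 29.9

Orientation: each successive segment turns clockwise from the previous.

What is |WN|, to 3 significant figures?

41.6

G is at the origin; GH runs at -147.5° with length 19.2, so H = (-16.2, -10.3). ∠GHW = 80.7° gives HW at 113° from the x-axis; with |HW| = 13.4, W = (-21.5, 2.00). ∠HWE = 126.7° gives WE at 59.9° from the x-axis; with |WE| = 24.0, E = (-9.44, 22.8). ∠WEC = 135.4° gives EC at 15.3° from the x-axis; with |EC| = 22.9, C = (12.7, 28.8). ∠ECN = 89.4° gives CN at -75.3° from the x-axis; with |CN| = 29.3, N = (20.1, 0.466). Then |WN| = |N − W| = 41.6.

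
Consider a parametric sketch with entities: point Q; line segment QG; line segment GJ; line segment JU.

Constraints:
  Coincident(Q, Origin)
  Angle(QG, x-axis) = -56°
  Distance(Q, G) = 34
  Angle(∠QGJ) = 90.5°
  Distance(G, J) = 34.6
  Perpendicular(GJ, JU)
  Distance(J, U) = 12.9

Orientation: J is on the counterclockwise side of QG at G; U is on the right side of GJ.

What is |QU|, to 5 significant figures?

58.457

∠QGJ = 90.5°, so GJ runs at -56.0° + (180° − 90.5°) = 33.500° from the x-axis; with |GJ| = 34.6, J = G + 34.6·(cos 33.500°, sin 33.500°) = (47.865, -9.0903). The perpendicularity gives JU at right angles to GJ; with |JU| = 12.9 on the right of GJ, U = J + 12.9·(0.55194, -0.83389) = (54.985, -19.847). Then |QU| = |U − Q| = 58.457.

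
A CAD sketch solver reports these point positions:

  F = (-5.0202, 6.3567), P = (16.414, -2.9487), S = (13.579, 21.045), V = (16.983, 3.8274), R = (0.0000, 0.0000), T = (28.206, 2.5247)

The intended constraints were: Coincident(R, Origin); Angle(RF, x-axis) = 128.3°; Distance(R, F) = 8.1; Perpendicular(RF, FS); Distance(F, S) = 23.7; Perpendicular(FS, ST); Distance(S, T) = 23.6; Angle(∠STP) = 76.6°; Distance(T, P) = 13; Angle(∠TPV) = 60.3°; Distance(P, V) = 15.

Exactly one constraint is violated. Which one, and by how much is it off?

Distance(P, V) = 15 — off by 8.20.

R = (0.00, 0.00) ✓; RF at 128.3° ✓; |RF| = 8.100 ✓; ∠(RF, FS) = 90.00° ✓; |FS| = 23.70 ✓; ∠(FS, ST) = 90.00° ✓; |ST| = 23.60 ✓; ∠STP = 76.60° ✓; |TP| = 13.00 ✓; ∠TPV = 60.30° ✓; |PV| = 6.800 ✗.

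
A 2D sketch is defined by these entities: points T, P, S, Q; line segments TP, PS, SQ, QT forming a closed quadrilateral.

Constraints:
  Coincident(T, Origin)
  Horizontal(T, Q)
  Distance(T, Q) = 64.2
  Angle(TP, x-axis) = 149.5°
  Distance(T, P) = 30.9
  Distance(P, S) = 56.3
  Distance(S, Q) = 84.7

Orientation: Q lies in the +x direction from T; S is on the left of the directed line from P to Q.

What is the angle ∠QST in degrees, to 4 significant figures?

48.97°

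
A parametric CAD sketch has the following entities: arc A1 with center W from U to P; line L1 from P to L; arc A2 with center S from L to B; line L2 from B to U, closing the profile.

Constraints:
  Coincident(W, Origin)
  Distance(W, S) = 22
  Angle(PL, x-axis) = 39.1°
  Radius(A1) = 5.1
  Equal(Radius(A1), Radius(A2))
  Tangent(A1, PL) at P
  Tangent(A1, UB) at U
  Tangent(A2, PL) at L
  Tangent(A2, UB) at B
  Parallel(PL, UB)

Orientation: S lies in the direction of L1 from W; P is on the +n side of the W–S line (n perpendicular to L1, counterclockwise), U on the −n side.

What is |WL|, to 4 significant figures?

22.58

The slot axis is L1's direction at 39.1°, so u = (cos 39.1°, sin 39.1°) = (0.7760, 0.6307) and n = (−sin 39.1°, cos 39.1°) = (-0.6307, 0.7760). W is at the origin and S lies 22.0 along u from W, so S = 22.0·u = (17.07, 13.87). Tangency of A1 to both parallel lines with radius 5.1 puts P and U at W ± 5.1·n: P = (-3.216, 3.958), U = (3.216, -3.958). Equal radii place L and B the same way about S: L = S + 5.1·n = (13.86, 17.83), B = S − 5.1·n = (20.29, 9.917). Then |WL| = |L − W| = 22.58.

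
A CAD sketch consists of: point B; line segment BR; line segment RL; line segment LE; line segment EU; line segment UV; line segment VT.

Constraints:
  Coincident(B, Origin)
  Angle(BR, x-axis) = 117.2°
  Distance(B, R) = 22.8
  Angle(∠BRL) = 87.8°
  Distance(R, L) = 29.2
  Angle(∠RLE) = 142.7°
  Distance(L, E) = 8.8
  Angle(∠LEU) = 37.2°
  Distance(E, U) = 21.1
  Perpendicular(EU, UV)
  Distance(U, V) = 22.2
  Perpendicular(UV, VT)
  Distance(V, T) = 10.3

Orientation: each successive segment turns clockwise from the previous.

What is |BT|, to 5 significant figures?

46.659

EU ⟂ UV, so UV runs at 114.90°; with |UV| = 22.2, V = (-3.8453, 41.997). The perpendicularity gives VT at right angles to UV, so VT runs at 24.900°; with |VT| = 10.3, T = (5.4973, 46.334). Then |BT| = |T − B| = 46.659.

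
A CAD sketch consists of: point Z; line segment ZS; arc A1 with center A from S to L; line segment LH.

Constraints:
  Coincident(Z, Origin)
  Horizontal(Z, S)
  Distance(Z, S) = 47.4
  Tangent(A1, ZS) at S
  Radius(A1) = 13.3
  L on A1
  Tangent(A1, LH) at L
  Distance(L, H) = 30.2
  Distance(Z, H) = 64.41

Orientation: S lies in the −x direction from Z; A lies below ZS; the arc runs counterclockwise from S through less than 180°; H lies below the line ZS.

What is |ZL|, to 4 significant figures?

62.28

Z is at the origin; ZS is horizontal with |ZS| = 47.4 and S on the −x side, so S = (-47.40, 0.000). A1 meets ZS tangentially, so AS is at right angles to ZS, so A = S + (0, -13.3) = (-47.40, -13.30). Since AL ⟂ LH (tangency), |AH| = √(13.3² + 30.2²) = 33.00 regardless of where L sits on A1. So H lies on both circle(Z, 64.41) and circle(A, 33.00); the below-ZS intersection is H = (-44.88, -46.20). L is the foot of the tangent from H: L = (-59.13, -19.58).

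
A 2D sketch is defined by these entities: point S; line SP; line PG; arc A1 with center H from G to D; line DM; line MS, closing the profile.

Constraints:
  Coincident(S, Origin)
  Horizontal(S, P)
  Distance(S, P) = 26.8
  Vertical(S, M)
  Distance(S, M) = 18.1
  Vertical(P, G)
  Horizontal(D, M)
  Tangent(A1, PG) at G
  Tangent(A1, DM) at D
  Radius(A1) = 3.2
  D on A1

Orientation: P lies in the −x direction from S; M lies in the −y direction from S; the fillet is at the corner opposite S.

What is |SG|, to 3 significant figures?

30.7

The virtual corner opposite S is at (-26.8, -18.1). Tangency of A1 to PG means the radius HG is perpendicular to PG and tangency of A1 to DM means the radius HD is perpendicular to DM, with radius 3.2, so the center H sits 3.2 in from both sides at H = (-23.6, -14.9). That places the tangent points at G = (-26.8, -14.9) on PG and D = (-23.6, -18.1) on DM. Then |SG| = |G − S| = 30.7.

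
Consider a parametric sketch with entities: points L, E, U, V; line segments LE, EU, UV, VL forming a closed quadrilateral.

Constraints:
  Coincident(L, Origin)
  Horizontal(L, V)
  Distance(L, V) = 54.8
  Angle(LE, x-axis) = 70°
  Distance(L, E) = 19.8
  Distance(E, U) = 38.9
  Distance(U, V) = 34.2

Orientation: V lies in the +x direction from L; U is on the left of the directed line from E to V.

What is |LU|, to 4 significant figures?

53.89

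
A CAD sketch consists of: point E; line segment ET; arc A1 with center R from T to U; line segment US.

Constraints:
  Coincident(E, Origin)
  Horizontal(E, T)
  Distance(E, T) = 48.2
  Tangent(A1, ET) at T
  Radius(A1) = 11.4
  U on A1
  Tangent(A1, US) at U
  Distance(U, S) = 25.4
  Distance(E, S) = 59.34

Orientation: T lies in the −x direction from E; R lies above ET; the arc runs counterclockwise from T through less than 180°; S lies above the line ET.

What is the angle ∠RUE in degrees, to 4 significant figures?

141.5°

Checks: |RU| = 11.40 ✓; ∠(RU, US) = 90.00° ✓; |US| = 25.40 ✓; |ES| = 59.34 ✓.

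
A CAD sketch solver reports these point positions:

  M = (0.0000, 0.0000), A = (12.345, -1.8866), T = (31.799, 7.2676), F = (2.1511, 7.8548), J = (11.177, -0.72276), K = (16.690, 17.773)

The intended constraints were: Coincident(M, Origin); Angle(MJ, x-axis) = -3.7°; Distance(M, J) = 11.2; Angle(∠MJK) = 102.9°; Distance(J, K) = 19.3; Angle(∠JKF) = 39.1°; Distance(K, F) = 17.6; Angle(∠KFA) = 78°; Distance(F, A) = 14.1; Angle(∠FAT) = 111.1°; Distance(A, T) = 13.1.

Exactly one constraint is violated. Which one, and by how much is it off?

Distance(A, T) = 13.1 — off by 8.40.

M = (0.00, 0.00) ✓; MJ at -3.700° ✓; |MJ| = 11.20 ✓; ∠MJK = 102.9° ✓; |JK| = 19.30 ✓; ∠JKF = 39.10° ✓; |KF| = 17.60 ✓; ∠KFA = 78.00° ✓; |FA| = 14.10 ✓; ∠FAT = 111.1° ✓; |AT| = 21.50 ✗.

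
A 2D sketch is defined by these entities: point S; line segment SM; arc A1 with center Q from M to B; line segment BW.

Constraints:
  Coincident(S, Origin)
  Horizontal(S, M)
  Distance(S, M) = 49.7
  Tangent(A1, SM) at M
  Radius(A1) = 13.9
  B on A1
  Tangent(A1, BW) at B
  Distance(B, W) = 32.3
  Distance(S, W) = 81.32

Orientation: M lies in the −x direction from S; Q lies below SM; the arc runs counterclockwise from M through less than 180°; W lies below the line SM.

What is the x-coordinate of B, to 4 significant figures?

-63.41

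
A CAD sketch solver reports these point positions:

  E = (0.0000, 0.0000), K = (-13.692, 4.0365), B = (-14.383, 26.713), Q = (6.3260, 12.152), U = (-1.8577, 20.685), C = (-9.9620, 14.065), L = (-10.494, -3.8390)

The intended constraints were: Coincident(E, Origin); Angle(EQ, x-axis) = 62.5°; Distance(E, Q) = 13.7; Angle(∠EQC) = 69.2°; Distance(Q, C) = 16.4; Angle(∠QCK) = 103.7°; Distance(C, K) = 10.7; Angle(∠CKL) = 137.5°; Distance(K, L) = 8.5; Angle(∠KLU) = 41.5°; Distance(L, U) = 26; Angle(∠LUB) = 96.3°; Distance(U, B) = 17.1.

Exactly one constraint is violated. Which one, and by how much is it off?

Distance(U, B) = 17.1 — off by 3.20.

E = (0.00, 0.00) ✓; EQ at 62.50° ✓; |EQ| = 13.70 ✓; ∠EQC = 69.20° ✓; |QC| = 16.40 ✓; ∠QCK = 103.7° ✓; |CK| = 10.70 ✓; ∠CKL = 137.5° ✓; |KL| = 8.500 ✓; ∠KLU = 41.50° ✓; |LU| = 26.00 ✓; ∠LUB = 96.30° ✓; |UB| = 13.90 ✗.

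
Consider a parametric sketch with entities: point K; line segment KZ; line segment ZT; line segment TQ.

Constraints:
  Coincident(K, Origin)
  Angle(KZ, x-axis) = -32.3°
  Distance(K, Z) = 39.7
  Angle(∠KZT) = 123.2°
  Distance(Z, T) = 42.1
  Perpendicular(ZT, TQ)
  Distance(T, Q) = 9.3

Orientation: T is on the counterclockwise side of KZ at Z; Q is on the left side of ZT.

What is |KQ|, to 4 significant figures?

68.17

K is at the origin; KZ runs at -32.3° with length 39.7, so Z = 39.7·(cos -32.3°, sin -32.3°) = (33.56, -21.21). ∠KZT = 123.2°, so ZT runs at -32.3° + (180° − 123.2°) = 24.50° from the x-axis; with |ZT| = 42.1, T = Z + 42.1·(cos 24.50°, sin 24.50°) = (71.87, -3.755). ZT is perpendicular to TQ; with |TQ| = 9.3 on the left of ZT, Q = T + 9.3·(-0.4147, 0.9100) = (68.01, 4.707). Then |KQ| = |Q − K| = 68.17.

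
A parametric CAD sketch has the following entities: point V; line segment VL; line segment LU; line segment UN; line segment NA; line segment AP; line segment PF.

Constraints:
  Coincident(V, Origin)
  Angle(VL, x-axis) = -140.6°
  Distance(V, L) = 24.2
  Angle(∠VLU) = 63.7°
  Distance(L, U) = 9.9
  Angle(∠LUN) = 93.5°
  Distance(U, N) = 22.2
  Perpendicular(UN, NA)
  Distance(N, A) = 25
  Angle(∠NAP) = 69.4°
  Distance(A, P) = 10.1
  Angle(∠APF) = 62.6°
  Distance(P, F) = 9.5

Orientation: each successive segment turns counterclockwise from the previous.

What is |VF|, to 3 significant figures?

14.7

V is at the origin; VL runs at -140.6° with length 24.2, so L = (-18.7, -15.4). ∠VLU = 63.7° gives LU at -24.3° from the x-axis; with |LU| = 9.9, U = (-9.68, -19.4). ∠LUN = 93.5° gives UN at 62.2° from the x-axis; with |UN| = 22.2, N = (0.677, 0.203). UN ⟂ NA, so NA runs at 152°; with |NA| = 25.0, A = (-21.4, 11.9). ∠NAP = 69.4° gives AP at -97.2° from the x-axis; with |AP| = 10.1, P = (-22.7, 1.84). ∠APF = 62.6° gives PF at 20.2° from the x-axis; with |PF| = 9.5, F = (-13.8, 5.12). Then |VF| = |F − V| = 14.7.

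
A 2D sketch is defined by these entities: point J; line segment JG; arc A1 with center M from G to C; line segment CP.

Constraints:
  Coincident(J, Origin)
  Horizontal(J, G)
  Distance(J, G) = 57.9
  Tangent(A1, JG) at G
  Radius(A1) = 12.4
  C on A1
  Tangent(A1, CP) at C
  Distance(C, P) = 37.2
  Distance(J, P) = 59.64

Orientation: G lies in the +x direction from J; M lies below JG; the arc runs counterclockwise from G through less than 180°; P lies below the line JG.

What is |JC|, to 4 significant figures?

46.81

J is at the origin; J and G share the same y with |JG| = 57.9 and G on the +x side, so G = (57.90, 0.000). A1 meets JG tangentially, so MG is at right angles to JG, so M = G + (0, -12.4) = (57.90, -12.40). Since MC ⟂ CP (tangency), |MP| = √(12.4² + 37.2²) = 39.21 regardless of where C sits on A1. So P lies on both circle(J, 59.64) and circle(M, 39.21); the below-JG intersection is P = (37.84, -46.10). C is the foot of the tangent from P: C = (45.79, -9.753).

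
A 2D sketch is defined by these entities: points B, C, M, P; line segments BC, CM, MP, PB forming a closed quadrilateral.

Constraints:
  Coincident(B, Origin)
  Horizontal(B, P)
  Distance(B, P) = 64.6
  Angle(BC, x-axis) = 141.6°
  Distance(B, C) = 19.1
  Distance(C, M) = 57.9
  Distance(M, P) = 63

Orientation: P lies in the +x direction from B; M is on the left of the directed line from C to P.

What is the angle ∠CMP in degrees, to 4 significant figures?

83.31°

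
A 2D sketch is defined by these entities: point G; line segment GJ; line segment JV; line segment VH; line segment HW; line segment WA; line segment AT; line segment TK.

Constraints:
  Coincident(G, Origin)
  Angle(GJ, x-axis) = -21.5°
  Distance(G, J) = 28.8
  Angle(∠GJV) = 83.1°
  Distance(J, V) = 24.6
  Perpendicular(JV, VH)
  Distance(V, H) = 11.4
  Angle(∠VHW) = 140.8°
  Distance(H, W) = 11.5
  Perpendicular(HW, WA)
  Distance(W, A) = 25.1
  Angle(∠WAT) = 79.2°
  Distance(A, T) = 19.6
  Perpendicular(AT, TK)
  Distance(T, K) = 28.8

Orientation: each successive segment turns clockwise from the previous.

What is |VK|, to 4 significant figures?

15.49

∠WAT = 79.2° gives AT at -78.40° from the x-axis; with |AT| = 19.6, T = (27.83, -25.78). AT is perpendicular to TK, so TK runs at -168.4°; with |TK| = 28.8, K = (-0.3792, -31.57). Then |VK| = |K − V| = 15.49.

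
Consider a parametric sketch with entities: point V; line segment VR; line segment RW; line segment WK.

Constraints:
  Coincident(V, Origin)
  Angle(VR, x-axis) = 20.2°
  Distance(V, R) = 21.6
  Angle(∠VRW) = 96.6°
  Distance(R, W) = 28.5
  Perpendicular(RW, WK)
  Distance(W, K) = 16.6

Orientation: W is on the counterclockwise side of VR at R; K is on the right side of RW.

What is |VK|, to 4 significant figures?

49.07

V is at the origin; VR runs at 20.2° with length 21.6, so R = 21.6·(cos 20.2°, sin 20.2°) = (20.27, 7.458). ∠VRW = 96.6°, so RW runs at 20.2° + (180° − 96.6°) = 103.6° from the x-axis; with |RW| = 28.5, W = R + 28.5·(cos 103.6°, sin 103.6°) = (13.57, 35.16). RW is perpendicular to WK; with |WK| = 16.6 on the right of RW, K = W + 16.6·(0.9720, 0.2351) = (29.70, 39.06). Then |VK| = |K − V| = 49.07.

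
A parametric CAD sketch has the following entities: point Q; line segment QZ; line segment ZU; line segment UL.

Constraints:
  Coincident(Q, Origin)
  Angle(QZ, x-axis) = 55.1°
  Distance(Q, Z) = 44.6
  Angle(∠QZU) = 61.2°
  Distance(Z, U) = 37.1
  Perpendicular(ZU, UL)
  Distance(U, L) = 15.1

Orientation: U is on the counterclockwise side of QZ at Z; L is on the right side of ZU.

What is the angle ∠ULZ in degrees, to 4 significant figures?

67.85°

∠QZU = 61.2°, so ZU runs at 55.1° + (180° − 61.2°) = 173.9° from the x-axis; with |ZU| = 37.1, U = Z + 37.1·(cos 173.9°, sin 173.9°) = (-11.37, 40.52). The perpendicularity gives UL at right angles to ZU; with |UL| = 15.1 on the right of ZU, L = U + 15.1·(0.1063, 0.9943) = (-9.768, 55.54). Then cos ∠ULZ = LU·LZ / (|LU||LZ|), giving 67.85°.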